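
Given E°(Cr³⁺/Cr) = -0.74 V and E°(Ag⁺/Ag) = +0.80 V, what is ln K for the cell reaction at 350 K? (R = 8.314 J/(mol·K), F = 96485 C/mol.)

ln K = 153.2

E°_cell = +0.80 − (-0.74) = 1.54 V, with n = 3 electrons transferred.
At equilibrium E = 0, so the Nernst equation gives ln K = nFE°/RT = (3)(96485)(1.54)/((8.314)(350)) = 153.19.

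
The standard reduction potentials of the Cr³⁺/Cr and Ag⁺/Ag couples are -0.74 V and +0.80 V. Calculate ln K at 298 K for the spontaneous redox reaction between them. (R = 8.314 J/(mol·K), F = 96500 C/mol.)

E°_cell = +0.80 − (-0.74) = 1.54 V, with n = 3 electrons transferred.
At equilibrium E = 0, so the Nernst equation gives ln K = nFE°/RT = (3)(96500)(1.54)/((8.314)(298)) = 179.95.

ln K = 179.9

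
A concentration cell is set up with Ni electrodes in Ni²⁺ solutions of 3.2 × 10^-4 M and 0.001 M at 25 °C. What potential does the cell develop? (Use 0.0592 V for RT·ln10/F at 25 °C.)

0.015 V

Both half-cells are Ni²⁺/Ni, so E°_cell = 0. The concentrated side is the cathode; the cell reaction moves Ni²⁺ from high to low concentration with n = 2.
Q = [Ni²⁺]_dilute/[Ni²⁺]_conc = 3.2 × 10^-4/0.001 = 0.320.
E = 0 − (0.0592/2) log Q = −(0.0592/2)(-0.495) = 0.0147 V.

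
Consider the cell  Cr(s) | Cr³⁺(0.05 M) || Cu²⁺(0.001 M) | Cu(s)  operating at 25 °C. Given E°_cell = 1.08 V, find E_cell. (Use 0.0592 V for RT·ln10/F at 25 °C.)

Balancing electrons gives n = 6; the reaction quotient is Q = [Cr³⁺]^2/[Cu²⁺]^3 = 2.5 × 10^6.
At 25 °C, E = E° − (0.0592/n) log Q = 1.08 − (0.0592/6)(6.398) = 1.080 − 0.063 = 1.017 V.

1.02 V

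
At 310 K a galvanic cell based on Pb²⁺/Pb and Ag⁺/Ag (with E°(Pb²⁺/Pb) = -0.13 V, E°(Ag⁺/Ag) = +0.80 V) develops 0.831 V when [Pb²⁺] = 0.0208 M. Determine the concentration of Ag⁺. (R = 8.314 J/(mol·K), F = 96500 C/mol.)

From the Nernst equation, ln Q = nF(E° − E)/RT = 2×96500×(0.93 − 0.831)/(8.314×310) = 7.413, so Q = 1660.
With Q = [Pb²⁺]/[Ag⁺]^2 and the known concentrations, [Ag⁺]^2 in the denominator gives [Ag⁺] = 0.0035 M.

0.0035 M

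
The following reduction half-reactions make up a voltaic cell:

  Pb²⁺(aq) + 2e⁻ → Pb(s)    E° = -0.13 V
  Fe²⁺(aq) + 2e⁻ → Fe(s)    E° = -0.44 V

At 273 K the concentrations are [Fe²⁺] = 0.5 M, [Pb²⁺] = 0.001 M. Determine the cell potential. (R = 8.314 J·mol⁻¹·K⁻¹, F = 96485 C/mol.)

The Pb²⁺/Pb couple has the higher reduction potential and acts as the cathode, so E°_cell = -0.13 − (-0.44) = 0.31 V.
Balancing electrons gives n = 2; the reaction quotient is Q = [Fe²⁺]/[Pb²⁺] = 500.
E = E° − (RT/nF) ln Q = 0.31 − (8.314×273)/(2×96485) × (6.215) = 0.310 − 0.073 = 0.237 V.

0.237 V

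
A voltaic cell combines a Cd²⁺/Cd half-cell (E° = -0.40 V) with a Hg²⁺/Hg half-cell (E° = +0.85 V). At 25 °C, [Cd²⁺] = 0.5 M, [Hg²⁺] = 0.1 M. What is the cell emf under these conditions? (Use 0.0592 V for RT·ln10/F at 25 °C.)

The Hg²⁺/Hg couple has the higher reduction potential and acts as the cathode, so E°_cell = +0.85 − (-0.40) = 1.25 V.
Balancing electrons gives n = 2; the reaction quotient is Q = [Cd²⁺]/[Hg²⁺] = 5.00.
At 25 °C, E = E° − (0.0592/n) log Q = 1.25 − (0.0592/2)(0.699) = 1.250 − 0.021 = 1.229 V.

1.23 V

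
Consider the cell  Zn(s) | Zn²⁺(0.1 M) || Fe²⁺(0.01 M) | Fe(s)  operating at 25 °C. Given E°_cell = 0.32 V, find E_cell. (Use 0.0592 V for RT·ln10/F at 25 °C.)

0.290 V

Balancing electrons gives n = 2; the reaction quotient is Q = [Zn²⁺]/[Fe²⁺] = 10.0.
At 25 °C, E = E° − (0.0592/n) log Q = 0.32 − (0.0592/2)(1.000) = 0.320 − 0.030 = 0.290 V.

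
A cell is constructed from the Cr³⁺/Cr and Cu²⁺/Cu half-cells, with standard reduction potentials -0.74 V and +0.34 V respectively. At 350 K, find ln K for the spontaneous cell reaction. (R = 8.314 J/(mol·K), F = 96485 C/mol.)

E°_cell = +0.34 − (-0.74) = 1.08 V, with n = 6 electrons transferred.
At equilibrium E = 0, so the Nernst equation gives ln K = nFE°/RT = (6)(96485)(1.08)/((8.314)(350)) = 214.86.

ln K = 214.9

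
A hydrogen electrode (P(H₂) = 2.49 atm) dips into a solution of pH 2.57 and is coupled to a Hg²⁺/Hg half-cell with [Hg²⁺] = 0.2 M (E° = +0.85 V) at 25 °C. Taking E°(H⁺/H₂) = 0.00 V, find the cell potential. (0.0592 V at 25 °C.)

The Hg²⁺/Hg couple is the cathode, so E°_cell = 0.85 V; n = 2.
[H⁺] = 10^(−2.57) = 0.0027 M, and Q = [H⁺]^2 / ([Hg²⁺]·P(H₂)) = 1.45 × 10^-5.
E = E° − (0.0592/2) log Q = 0.85 − (0.0592/2)(-4.837) = 0.993 V.

0.99 V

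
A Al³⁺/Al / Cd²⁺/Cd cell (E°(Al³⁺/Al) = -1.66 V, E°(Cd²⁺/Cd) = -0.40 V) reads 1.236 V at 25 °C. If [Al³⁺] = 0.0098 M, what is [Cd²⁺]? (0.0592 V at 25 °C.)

From the Nernst equation, log Q = n(E° − E)/0.0592 = 6(1.26 − 1.236)/0.0592 = 2.432, so Q = 271.
With Q = [Al³⁺]^2/[Cd²⁺]^3 and the known concentrations, [Cd²⁺]^3 in the denominator gives [Cd²⁺] = 0.0071 M.

0.0071 M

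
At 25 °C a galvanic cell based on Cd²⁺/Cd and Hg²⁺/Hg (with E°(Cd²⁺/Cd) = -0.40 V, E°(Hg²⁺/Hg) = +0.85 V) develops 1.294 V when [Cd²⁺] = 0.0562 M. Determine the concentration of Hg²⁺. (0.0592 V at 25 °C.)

1.7 M

From the Nernst equation, log Q = n(E° − E)/0.0592 = 2(1.25 − 1.294)/0.0592 = -1.486, so Q = 0.0326.
With Q = [Cd²⁺]/[Hg²⁺] and the known concentrations, [Hg²⁺] in the denominator gives [Hg²⁺] = 1.7 M.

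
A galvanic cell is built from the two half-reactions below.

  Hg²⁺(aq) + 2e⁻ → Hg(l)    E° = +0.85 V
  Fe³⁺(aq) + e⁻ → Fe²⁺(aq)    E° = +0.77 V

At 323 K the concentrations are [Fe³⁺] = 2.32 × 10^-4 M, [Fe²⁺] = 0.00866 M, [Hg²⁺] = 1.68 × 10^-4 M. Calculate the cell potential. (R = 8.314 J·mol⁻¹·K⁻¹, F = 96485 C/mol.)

0.060 V

The Hg²⁺/Hg couple has the higher reduction potential and acts as the cathode, so E°_cell = +0.85 − (+0.77) = 0.08 V.
Balancing electrons gives n = 2; the reaction quotient is Q = [Fe³⁺]^2/([Fe²⁺]^2·[Hg²⁺]) = 4.27.
E = E° − (RT/nF) ln Q = 0.08 − (8.314×323)/(2×96485) × (1.452) = 0.080 − 0.020 = 0.060 V.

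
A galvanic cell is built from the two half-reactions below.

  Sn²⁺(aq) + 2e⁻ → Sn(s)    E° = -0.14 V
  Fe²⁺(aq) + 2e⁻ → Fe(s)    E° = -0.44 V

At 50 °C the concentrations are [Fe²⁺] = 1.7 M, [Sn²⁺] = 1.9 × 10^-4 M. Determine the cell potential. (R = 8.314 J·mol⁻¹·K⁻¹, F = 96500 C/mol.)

The Sn²⁺/Sn couple has the higher reduction potential and acts as the cathode, so E°_cell = -0.14 − (-0.44) = 0.30 V.
Balancing electrons gives n = 2; the reaction quotient is Q = [Fe²⁺]/[Sn²⁺] = 8950.
E = E° − (RT/nF) ln Q = 0.30 − (8.314×323)/(2×96500) × (9.099) = 0.300 − 0.127 = 0.173 V.

0.173 V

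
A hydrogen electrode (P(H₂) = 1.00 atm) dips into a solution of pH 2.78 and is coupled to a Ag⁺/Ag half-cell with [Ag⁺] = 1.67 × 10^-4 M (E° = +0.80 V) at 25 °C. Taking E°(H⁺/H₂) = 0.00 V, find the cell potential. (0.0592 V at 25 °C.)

The Ag⁺/Ag couple is the cathode, so E°_cell = 0.80 V; n = 2.
[H⁺] = 10^(−2.78) = 0.0017 M, and Q = [H⁺]^2 / ([Ag⁺]^2·P(H₂)) = 98.8.
E = E° − (0.0592/2) log Q = 0.80 − (0.0592/2)(1.995) = 0.741 V.

0.74 V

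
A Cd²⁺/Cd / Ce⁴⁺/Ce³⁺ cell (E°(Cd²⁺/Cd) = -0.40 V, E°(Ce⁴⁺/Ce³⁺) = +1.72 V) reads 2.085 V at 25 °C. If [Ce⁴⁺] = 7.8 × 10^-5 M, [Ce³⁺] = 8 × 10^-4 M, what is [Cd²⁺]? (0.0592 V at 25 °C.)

From the Nernst equation, log Q = n(E° − E)/0.0592 = 2(2.12 − 2.085)/0.0592 = 1.182, so Q = 15.2.
With Q = [Cd²⁺]·[Ce³⁺]^2/[Ce⁴⁺]^2 and the known concentrations, [Cd²⁺] in the numerator gives [Cd²⁺] = 0.14 M.

0.14 M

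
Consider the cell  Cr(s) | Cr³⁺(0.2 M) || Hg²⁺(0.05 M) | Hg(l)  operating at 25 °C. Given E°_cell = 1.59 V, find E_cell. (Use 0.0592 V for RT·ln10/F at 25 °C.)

1.57 V

Balancing electrons gives n = 6; the reaction quotient is Q = [Cr³⁺]^2/[Hg²⁺]^3 = 320.
At 25 °C, E = E° − (0.0592/n) log Q = 1.59 − (0.0592/6)(2.505) = 1.590 − 0.025 = 1.565 V.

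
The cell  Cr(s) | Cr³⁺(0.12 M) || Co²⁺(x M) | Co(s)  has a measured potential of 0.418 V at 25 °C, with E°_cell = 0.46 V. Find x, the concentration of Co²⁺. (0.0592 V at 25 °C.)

From the Nernst equation, log Q = n(E° − E)/0.0592 = 6(0.46 − 0.418)/0.0592 = 4.257, so Q = 1.81 × 10^4.
With Q = [Cr³⁺]^2/[Co²⁺]^3 and the known concentrations, [Co²⁺]^3 in the denominator gives [Co²⁺] = 0.0093 M.

0.0093 M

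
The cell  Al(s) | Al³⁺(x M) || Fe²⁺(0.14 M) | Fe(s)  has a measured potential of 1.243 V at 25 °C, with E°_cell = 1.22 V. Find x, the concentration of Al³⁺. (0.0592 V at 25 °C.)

From the Nernst equation, log Q = n(E° − E)/0.0592 = 6(1.22 − 1.243)/0.0592 = -2.331, so Q = 0.00467.
With Q = [Al³⁺]^2/[Fe²⁺]^3 and the known concentrations, [Al³⁺]^2 in the numerator gives [Al³⁺] = 0.0036 M.

0.0036 M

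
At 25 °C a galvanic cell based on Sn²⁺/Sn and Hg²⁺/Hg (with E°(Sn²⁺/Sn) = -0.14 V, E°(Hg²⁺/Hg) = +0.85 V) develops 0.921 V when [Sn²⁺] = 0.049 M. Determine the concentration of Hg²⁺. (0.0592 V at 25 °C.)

From the Nernst equation, log Q = n(E° − E)/0.0592 = 2(0.99 − 0.921)/0.0592 = 2.331, so Q = 214.
With Q = [Sn²⁺]/[Hg²⁺] and the known concentrations, [Hg²⁺] in the denominator gives [Hg²⁺] = 2.3 × 10^-4 M.

2.3 × 10^-4 M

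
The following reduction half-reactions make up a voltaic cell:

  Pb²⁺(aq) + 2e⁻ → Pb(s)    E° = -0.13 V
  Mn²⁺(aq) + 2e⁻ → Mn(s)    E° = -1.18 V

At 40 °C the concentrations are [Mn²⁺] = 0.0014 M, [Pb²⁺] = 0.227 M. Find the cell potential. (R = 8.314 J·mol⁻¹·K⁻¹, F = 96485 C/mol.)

The Pb²⁺/Pb couple has the higher reduction potential and acts as the cathode, so E°_cell = -0.13 − (-1.18) = 1.05 V.
Balancing electrons gives n = 2; the reaction quotient is Q = [Mn²⁺]/[Pb²⁺] = 0.00617.
E = E° − (RT/nF) ln Q = 1.05 − (8.314×313)/(2×96485) × (-5.088) = 1.050 + 0.069 = 1.119 V.

1.12 V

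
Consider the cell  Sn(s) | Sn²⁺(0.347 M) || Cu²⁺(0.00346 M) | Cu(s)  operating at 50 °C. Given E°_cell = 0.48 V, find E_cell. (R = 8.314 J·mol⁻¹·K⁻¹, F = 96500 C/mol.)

0.416 V

Balancing electrons gives n = 2; the reaction quotient is Q = [Sn²⁺]/[Cu²⁺] = 100.
E = E° − (RT/nF) ln Q = 0.48 − (8.314×323)/(2×96500) × (4.608) = 0.480 − 0.064 = 0.416 V.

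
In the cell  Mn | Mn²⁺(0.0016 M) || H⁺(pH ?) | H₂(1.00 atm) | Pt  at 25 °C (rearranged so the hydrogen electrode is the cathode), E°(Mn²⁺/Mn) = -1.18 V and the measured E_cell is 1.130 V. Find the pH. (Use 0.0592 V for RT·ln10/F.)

pH = 2.24

E°_cell = 1.18 V and n = 2.
log Q = n(E° − E)/0.0592 = 2×(1.18 − 1.130)/0.0592 = 1.689.
With Q = [Mn²⁺]·P(H₂) / [H⁺]^2, solving for [H⁺] gives log[H⁺] = -2.243, so pH = 2.24.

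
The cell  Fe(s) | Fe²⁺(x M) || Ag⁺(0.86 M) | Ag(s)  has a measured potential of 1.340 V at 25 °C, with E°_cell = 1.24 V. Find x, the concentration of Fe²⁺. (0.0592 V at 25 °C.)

3.1 × 10^-4 M

From the Nernst equation, log Q = n(E° − E)/0.0592 = 2(1.24 − 1.340)/0.0592 = -3.378, so Q = 4.18 × 10^-4.
With Q = [Fe²⁺]/[Ag⁺]^2 and the known concentrations, [Fe²⁺] in the numerator gives [Fe²⁺] = 3.1 × 10^-4 M.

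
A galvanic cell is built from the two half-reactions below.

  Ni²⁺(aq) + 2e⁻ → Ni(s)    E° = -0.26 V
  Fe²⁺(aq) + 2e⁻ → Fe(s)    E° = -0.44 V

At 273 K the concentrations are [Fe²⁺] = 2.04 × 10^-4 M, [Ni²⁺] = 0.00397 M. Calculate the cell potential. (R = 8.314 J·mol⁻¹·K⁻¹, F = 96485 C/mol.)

0.215 V

The Ni²⁺/Ni couple has the higher reduction potential and acts as the cathode, so E°_cell = -0.26 − (-0.44) = 0.18 V.
Balancing electrons gives n = 2; the reaction quotient is Q = [Fe²⁺]/[Ni²⁺] = 0.0514.
E = E° − (RT/nF) ln Q = 0.18 − (8.314×273)/(2×96485) × (-2.968) = 0.180 + 0.035 = 0.215 V.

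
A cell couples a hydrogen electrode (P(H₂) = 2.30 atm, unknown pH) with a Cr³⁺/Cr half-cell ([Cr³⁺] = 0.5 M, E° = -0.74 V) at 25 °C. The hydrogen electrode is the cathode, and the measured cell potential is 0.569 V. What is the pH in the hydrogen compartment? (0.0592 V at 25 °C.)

pH = 2.81

E°_cell = 0.74 V and n = 6.
log Q = n(E° − E)/0.0592 = 6×(0.74 − 0.569)/0.0592 = 17.331.
With Q = [Cr³⁺]^2·P(H₂)^3 / [H⁺]^6, solving for [H⁺] gives log[H⁺] = -2.808, so pH = 2.81.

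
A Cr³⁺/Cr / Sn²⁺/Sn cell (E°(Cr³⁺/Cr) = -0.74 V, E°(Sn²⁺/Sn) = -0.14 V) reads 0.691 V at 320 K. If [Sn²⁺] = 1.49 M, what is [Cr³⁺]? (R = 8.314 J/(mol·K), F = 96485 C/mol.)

From the Nernst equation, ln Q = nF(E° − E)/RT = 6×96485×(0.60 − 0.691)/(8.314×320) = -19.801, so Q = 2.51 × 10^-9.
With Q = [Cr³⁺]^2/[Sn²⁺]^3 and the known concentrations, [Cr³⁺]^2 in the numerator gives [Cr³⁺] = 9.1 × 10^-5 M.

9.1 × 10^-5 M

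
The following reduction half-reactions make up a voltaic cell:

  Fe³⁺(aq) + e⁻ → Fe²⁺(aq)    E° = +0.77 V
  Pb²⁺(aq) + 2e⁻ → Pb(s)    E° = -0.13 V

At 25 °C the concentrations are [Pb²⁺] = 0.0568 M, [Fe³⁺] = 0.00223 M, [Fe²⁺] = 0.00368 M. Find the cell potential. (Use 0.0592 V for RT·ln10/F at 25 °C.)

The Fe³⁺/Fe²⁺ couple has the higher reduction potential and acts as the cathode, so E°_cell = +0.77 − (-0.13) = 0.90 V.
Balancing electrons gives n = 2; the reaction quotient is Q = [Pb²⁺]·[Fe²⁺]^2/[Fe³⁺]^2 = 0.155.
At 25 °C, E = E° − (0.0592/n) log Q = 0.90 − (0.0592/2)(-0.811) = 0.900 + 0.024 = 0.924 V.

0.924 V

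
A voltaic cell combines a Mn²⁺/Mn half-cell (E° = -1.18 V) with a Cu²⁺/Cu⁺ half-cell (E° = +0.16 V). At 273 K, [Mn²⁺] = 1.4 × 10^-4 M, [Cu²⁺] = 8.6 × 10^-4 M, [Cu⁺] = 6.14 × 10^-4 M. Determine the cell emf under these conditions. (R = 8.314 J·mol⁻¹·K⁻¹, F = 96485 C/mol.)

1.45 V

The Cu²⁺/Cu⁺ couple has the higher reduction potential and acts as the cathode, so E°_cell = +0.16 − (-1.18) = 1.34 V.
Balancing electrons gives n = 2; the reaction quotient is Q = [Mn²⁺]·[Cu⁺]^2/[Cu²⁺]^2 = 7.14 × 10^-5.
E = E° − (RT/nF) ln Q = 1.34 − (8.314×273)/(2×96485) × (-9.548) = 1.340 + 0.112 = 1.452 V.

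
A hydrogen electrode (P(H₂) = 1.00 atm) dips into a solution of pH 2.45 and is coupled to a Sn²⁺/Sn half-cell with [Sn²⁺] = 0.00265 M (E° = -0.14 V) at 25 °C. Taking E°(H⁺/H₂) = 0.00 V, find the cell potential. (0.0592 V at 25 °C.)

0.071 V

The hydrogen couple is the cathode, so E°_cell = 0.14 V; n = 2.
[H⁺] = 10^(−2.45) = 0.0035 M, and Q = [Sn²⁺]·P(H₂) / [H⁺]^2 = 210.
E = E° − (0.0592/2) log Q = 0.14 − (0.0592/2)(2.323) = 0.071 V.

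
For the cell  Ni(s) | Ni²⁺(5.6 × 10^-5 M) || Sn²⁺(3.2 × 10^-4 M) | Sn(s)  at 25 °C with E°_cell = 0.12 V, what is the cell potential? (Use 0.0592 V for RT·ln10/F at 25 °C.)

0.142 V

Balancing electrons gives n = 2; the reaction quotient is Q = [Ni²⁺]/[Sn²⁺] = 0.175.
At 25 °C, E = E° − (0.0592/n) log Q = 0.12 − (0.0592/2)(-0.757) = 0.120 + 0.022 = 0.142 V.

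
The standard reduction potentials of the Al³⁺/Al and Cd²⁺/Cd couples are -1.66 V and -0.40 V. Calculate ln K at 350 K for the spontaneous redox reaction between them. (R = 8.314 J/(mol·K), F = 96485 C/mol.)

E°_cell = -0.40 − (-1.66) = 1.26 V, with n = 6 electrons transferred.
At equilibrium E = 0, so the Nernst equation gives ln K = nFE°/RT = (6)(96485)(1.26)/((8.314)(350)) = 250.67.

ln K = 250.7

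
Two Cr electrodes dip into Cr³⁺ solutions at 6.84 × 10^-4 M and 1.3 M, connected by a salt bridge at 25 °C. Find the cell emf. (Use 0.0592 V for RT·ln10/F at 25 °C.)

Both half-cells are Cr³⁺/Cr, so E°_cell = 0. The concentrated side is the cathode; the cell reaction moves Cr³⁺ from high to low concentration with n = 3.
Q = [Cr³⁺]_dilute/[Cr³⁺]_conc = 6.84 × 10^-4/1.3 = 5.26 × 10^-4.
E = 0 − (0.0592/3) log Q = −(0.0592/3)(-3.279) = 0.0647 V.

0.065 V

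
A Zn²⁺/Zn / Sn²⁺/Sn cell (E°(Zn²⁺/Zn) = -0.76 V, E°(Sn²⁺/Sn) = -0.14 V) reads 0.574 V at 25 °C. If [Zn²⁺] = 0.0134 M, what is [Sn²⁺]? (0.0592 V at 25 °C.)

3.7 × 10^-4 M

From the Nernst equation, log Q = n(E° − E)/0.0592 = 2(0.62 − 0.574)/0.0592 = 1.554, so Q = 35.8.
With Q = [Zn²⁺]/[Sn²⁺] and the known concentrations, [Sn²⁺] in the denominator gives [Sn²⁺] = 3.7 × 10^-4 M.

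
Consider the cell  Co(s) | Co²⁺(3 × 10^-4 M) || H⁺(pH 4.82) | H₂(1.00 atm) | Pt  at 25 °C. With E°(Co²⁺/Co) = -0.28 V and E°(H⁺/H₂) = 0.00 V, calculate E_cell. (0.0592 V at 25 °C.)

The hydrogen couple is the cathode, so E°_cell = 0.28 V; n = 2.
[H⁺] = 10^(−4.82) = 1.5 × 10^-5 M, and Q = [Co²⁺]·P(H₂) / [H⁺]^2 = 1.31 × 10^6.
E = E° − (0.0592/2) log Q = 0.28 − (0.0592/2)(6.117) = 0.099 V.

0.099 V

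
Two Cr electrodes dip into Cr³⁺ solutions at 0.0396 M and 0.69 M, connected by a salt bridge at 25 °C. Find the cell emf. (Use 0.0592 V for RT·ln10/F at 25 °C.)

0.024 V

Both half-cells are Cr³⁺/Cr, so E°_cell = 0. The concentrated side is the cathode; the cell reaction moves Cr³⁺ from high to low concentration with n = 3.
Q = [Cr³⁺]_dilute/[Cr³⁺]_conc = 0.0396/0.69 = 0.0574.
E = 0 − (0.0592/3) log Q = −(0.0592/3)(-1.241) = 0.0245 V.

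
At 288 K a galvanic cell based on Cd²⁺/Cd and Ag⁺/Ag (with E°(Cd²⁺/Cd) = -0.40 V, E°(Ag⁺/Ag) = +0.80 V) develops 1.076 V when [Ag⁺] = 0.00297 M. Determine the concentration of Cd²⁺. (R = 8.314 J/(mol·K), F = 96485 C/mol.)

From the Nernst equation, ln Q = nF(E° − E)/RT = 2×96485×(1.20 − 1.076)/(8.314×288) = 9.993, so Q = 2.19 × 10^4.
With Q = [Cd²⁺]/[Ag⁺]^2 and the known concentrations, [Cd²⁺] in the numerator gives [Cd²⁺] = 0.19 M.

0.19 M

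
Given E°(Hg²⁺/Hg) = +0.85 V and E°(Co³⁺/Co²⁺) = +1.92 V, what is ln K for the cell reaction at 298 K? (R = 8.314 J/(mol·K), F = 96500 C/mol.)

E°_cell = +1.92 − (+0.85) = 1.07 V, with n = 2 electrons transferred.
At equilibrium E = 0, so the Nernst equation gives ln K = nFE°/RT = (2)(96500)(1.07)/((8.314)(298)) = 83.35.

ln K = 83.4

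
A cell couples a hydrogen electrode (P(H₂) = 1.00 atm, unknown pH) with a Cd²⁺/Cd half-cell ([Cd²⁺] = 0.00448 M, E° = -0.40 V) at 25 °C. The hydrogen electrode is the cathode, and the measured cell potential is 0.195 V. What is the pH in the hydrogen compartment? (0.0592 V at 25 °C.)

pH = 4.64

E°_cell = 0.40 V and n = 2.
log Q = n(E° − E)/0.0592 = 2×(0.40 − 0.195)/0.0592 = 6.926.
With Q = [Cd²⁺]·P(H₂) / [H⁺]^2, solving for [H⁺] gives log[H⁺] = -4.637, so pH = 4.64.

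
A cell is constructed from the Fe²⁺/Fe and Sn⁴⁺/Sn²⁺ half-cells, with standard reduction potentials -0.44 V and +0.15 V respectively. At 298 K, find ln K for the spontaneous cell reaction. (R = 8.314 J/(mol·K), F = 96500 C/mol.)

E°_cell = +0.15 − (-0.44) = 0.59 V, with n = 2 electrons transferred.
At equilibrium E = 0, so the Nernst equation gives ln K = nFE°/RT = (2)(96500)(0.59)/((8.314)(298)) = 45.96.

ln K = 46.0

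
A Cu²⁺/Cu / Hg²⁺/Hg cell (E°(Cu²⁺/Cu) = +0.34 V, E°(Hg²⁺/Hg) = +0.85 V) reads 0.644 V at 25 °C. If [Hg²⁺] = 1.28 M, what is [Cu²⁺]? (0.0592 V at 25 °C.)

3.8 × 10^-5 M

From the Nernst equation, log Q = n(E° − E)/0.0592 = 2(0.51 − 0.644)/0.0592 = -4.527, so Q = 2.97 × 10^-5.
With Q = [Cu²⁺]/[Hg²⁺] and the known concentrations, [Cu²⁺] in the numerator gives [Cu²⁺] = 3.8 × 10^-5 M.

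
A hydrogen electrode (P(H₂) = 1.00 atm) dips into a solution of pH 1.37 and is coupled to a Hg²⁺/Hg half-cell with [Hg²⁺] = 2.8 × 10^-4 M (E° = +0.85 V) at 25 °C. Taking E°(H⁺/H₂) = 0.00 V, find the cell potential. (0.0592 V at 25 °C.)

The Hg²⁺/Hg couple is the cathode, so E°_cell = 0.85 V; n = 2.
[H⁺] = 10^(−1.37) = 0.043 M, and Q = [H⁺]^2 / ([Hg²⁺]·P(H₂)) = 6.50.
E = E° − (0.0592/2) log Q = 0.85 − (0.0592/2)(0.813) = 0.826 V.

0.83 V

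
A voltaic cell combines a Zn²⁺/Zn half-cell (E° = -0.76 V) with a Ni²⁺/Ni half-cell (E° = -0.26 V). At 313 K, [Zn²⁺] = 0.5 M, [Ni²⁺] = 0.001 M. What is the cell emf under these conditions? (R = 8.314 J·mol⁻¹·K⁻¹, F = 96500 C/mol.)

The Ni²⁺/Ni couple has the higher reduction potential and acts as the cathode, so E°_cell = -0.26 − (-0.76) = 0.50 V.
Balancing electrons gives n = 2; the reaction quotient is Q = [Zn²⁺]/[Ni²⁺] = 500.
E = E° − (RT/nF) ln Q = 0.50 − (8.314×313)/(2×96500) × (6.215) = 0.500 − 0.084 = 0.416 V.

0.416 V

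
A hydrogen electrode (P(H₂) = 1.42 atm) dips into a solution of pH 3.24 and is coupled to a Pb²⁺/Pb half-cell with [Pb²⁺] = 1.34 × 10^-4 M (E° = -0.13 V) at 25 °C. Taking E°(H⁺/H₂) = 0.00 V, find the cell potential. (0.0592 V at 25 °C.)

0.048 V

The hydrogen couple is the cathode, so E°_cell = 0.13 V; n = 2.
[H⁺] = 10^(−3.24) = 5.8 × 10^-4 M, and Q = [Pb²⁺]·P(H₂) / [H⁺]^2 = 575.
E = E° − (0.0592/2) log Q = 0.13 − (0.0592/2)(2.759) = 0.048 V.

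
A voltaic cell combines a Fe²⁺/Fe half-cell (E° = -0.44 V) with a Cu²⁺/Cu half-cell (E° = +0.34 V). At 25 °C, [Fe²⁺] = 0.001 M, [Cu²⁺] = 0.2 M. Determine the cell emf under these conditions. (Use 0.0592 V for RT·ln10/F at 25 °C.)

0.848 V

The Cu²⁺/Cu couple has the higher reduction potential and acts as the cathode, so E°_cell = +0.34 − (-0.44) = 0.78 V.
Balancing electrons gives n = 2; the reaction quotient is Q = [Fe²⁺]/[Cu²⁺] = 0.00500.
At 25 °C, E = E° − (0.0592/n) log Q = 0.78 − (0.0592/2)(-2.301) = 0.780 + 0.068 = 0.848 V.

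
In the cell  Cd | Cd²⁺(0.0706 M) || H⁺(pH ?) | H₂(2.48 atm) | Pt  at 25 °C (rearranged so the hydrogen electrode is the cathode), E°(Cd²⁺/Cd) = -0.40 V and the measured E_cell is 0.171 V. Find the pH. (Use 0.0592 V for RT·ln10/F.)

pH = 4.25

E°_cell = 0.40 V and n = 2.
log Q = n(E° − E)/0.0592 = 2×(0.40 − 0.171)/0.0592 = 7.736.
With Q = [Cd²⁺]·P(H₂) / [H⁺]^2, solving for [H⁺] gives log[H⁺] = -4.247, so pH = 4.25.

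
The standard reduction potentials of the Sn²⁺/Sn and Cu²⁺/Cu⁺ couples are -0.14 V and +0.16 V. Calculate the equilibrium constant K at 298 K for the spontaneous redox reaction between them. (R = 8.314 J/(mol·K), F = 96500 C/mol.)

E°_cell = +0.16 − (-0.14) = 0.30 V, with n = 2 electrons transferred.
At equilibrium E = 0, so the Nernst equation gives ln K = nFE°/RT = (2)(96500)(0.30)/((8.314)(298)) = 23.37.
K = e^23.37 = 1.4 × 10^10.

1.4 × 10^10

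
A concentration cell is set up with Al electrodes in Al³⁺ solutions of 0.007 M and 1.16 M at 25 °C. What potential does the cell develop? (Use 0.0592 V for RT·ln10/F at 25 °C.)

0.044 V

Both half-cells are Al³⁺/Al, so E°_cell = 0. The concentrated side is the cathode; the cell reaction moves Al³⁺ from high to low concentration with n = 3.
Q = [Al³⁺]_dilute/[Al³⁺]_conc = 0.007/1.16 = 0.00603.
E = 0 − (0.0592/3) log Q = −(0.0592/3)(-2.219) = 0.0438 V.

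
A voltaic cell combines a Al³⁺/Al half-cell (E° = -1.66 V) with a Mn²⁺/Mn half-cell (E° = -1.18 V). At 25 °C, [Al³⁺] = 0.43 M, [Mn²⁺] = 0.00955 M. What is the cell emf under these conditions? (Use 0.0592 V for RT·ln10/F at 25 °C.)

The Mn²⁺/Mn couple has the higher reduction potential and acts as the cathode, so E°_cell = -1.18 − (-1.66) = 0.48 V.
Balancing electrons gives n = 6; the reaction quotient is Q = [Al³⁺]^2/[Mn²⁺]^3 = 2.12 × 10^5.
At 25 °C, E = E° − (0.0592/n) log Q = 0.48 − (0.0592/6)(5.327) = 0.480 − 0.053 = 0.427 V.

0.427 V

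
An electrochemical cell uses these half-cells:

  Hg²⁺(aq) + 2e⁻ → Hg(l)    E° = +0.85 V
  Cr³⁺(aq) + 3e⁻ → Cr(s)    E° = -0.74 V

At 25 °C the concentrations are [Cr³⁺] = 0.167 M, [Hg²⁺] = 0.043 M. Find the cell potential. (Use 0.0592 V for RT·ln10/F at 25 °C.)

The Hg²⁺/Hg couple has the higher reduction potential and acts as the cathode, so E°_cell = +0.85 − (-0.74) = 1.59 V.
Balancing electrons gives n = 6; the reaction quotient is Q = [Cr³⁺]^2/[Hg²⁺]^3 = 351.
At 25 °C, E = E° − (0.0592/n) log Q = 1.59 − (0.0592/6)(2.545) = 1.590 − 0.025 = 1.565 V.

1.56 V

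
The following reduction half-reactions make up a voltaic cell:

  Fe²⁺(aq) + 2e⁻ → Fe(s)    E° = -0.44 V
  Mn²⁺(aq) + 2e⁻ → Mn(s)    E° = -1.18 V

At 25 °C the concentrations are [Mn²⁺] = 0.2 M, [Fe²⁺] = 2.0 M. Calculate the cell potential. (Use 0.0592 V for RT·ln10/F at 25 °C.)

The Fe²⁺/Fe couple has the higher reduction potential and acts as the cathode, so E°_cell = -0.44 − (-1.18) = 0.74 V.
Balancing electrons gives n = 2; the reaction quotient is Q = [Mn²⁺]/[Fe²⁺] = 0.100.
At 25 °C, E = E° − (0.0592/n) log Q = 0.74 − (0.0592/2)(-1.000) = 0.740 + 0.030 = 0.770 V.

0.770 V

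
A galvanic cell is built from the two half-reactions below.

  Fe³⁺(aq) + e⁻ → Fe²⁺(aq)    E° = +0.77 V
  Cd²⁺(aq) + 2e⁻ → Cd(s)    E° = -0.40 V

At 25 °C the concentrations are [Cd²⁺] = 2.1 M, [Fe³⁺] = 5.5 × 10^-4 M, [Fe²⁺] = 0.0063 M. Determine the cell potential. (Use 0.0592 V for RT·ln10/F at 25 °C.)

The Fe³⁺/Fe²⁺ couple has the higher reduction potential and acts as the cathode, so E°_cell = +0.77 − (-0.40) = 1.17 V.
Balancing electrons gives n = 2; the reaction quotient is Q = [Cd²⁺]·[Fe²⁺]^2/[Fe³⁺]^2 = 276.
At 25 °C, E = E° − (0.0592/n) log Q = 1.17 − (0.0592/2)(2.440) = 1.170 − 0.072 = 1.098 V.

1.10 V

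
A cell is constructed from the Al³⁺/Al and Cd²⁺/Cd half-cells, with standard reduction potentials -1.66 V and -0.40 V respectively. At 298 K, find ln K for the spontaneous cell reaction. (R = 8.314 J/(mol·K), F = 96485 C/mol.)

E°_cell = -0.40 − (-1.66) = 1.26 V, with n = 6 electrons transferred.
At equilibrium E = 0, so the Nernst equation gives ln K = nFE°/RT = (6)(96485)(1.26)/((8.314)(298)) = 294.41.

ln K = 294.4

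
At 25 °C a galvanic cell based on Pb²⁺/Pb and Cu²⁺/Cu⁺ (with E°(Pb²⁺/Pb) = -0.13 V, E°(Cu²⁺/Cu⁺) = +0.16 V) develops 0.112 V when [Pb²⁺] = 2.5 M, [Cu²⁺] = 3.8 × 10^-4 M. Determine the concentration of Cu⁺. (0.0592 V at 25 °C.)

From the Nernst equation, log Q = n(E° − E)/0.0592 = 2(0.29 − 0.112)/0.0592 = 6.014, so Q = 1.03 × 10^6.
With Q = [Pb²⁺]·[Cu⁺]^2/[Cu²⁺]^2 and the known concentrations, [Cu⁺]^2 in the numerator gives [Cu⁺] = 0.24 M.

0.24 M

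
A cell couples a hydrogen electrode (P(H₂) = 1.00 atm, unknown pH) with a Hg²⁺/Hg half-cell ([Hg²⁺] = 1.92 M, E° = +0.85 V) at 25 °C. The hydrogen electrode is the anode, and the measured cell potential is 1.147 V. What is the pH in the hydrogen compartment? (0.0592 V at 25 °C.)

E°_cell = 0.85 V and n = 2.
log Q = n(E° − E)/0.0592 = 2×(0.85 − 1.147)/0.0592 = -10.034.
With Q = [H⁺]^2 / ([Hg²⁺]·P(H₂)), solving for [H⁺] gives log[H⁺] = -4.875, so pH = 4.88.

pH = 4.88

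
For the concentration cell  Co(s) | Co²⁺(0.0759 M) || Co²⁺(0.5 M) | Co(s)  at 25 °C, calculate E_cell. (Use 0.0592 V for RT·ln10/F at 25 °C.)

Both half-cells are Co²⁺/Co, so E°_cell = 0. The concentrated side is the cathode; the cell reaction moves Co²⁺ from high to low concentration with n = 2.
Q = [Co²⁺]_dilute/[Co²⁺]_conc = 0.0759/0.5 = 0.152.
E = 0 − (0.0592/2) log Q = −(0.0592/2)(-0.819) = 0.0242 V.

0.024 V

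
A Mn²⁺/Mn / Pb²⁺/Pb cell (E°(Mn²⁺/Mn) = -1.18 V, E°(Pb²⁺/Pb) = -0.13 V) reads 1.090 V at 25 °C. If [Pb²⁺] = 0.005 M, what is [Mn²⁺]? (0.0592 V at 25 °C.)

From the Nernst equation, log Q = n(E° − E)/0.0592 = 2(1.05 − 1.090)/0.0592 = -1.351, so Q = 0.0445.
With Q = [Mn²⁺]/[Pb²⁺] and the known concentrations, [Mn²⁺] in the numerator gives [Mn²⁺] = 2.2 × 10^-4 M.

2.2 × 10^-4 M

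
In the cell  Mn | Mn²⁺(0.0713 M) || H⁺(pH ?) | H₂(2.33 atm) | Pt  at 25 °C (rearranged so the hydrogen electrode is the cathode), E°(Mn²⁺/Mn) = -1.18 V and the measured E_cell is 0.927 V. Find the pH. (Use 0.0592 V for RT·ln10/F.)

E°_cell = 1.18 V and n = 2.
log Q = n(E° − E)/0.0592 = 2×(1.18 − 0.927)/0.0592 = 8.547.
With Q = [Mn²⁺]·P(H₂) / [H⁺]^2, solving for [H⁺] gives log[H⁺] = -4.663, so pH = 4.66.

pH = 4.66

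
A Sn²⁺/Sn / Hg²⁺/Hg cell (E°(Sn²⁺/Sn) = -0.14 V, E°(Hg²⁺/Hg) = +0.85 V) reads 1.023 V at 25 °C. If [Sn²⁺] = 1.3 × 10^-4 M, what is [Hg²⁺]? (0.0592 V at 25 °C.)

0.0017 M

From the Nernst equation, log Q = n(E° − E)/0.0592 = 2(0.99 − 1.023)/0.0592 = -1.115, so Q = 0.0768.
With Q = [Sn²⁺]/[Hg²⁺] and the known concentrations, [Hg²⁺] in the denominator gives [Hg²⁺] = 0.0017 M.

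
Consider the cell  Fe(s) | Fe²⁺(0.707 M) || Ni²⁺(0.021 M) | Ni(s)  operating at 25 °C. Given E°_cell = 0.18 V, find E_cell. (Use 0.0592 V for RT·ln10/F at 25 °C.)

Balancing electrons gives n = 2; the reaction quotient is Q = [Fe²⁺]/[Ni²⁺] = 33.7.
At 25 °C, E = E° − (0.0592/n) log Q = 0.18 − (0.0592/2)(1.527) = 0.180 − 0.045 = 0.135 V.

0.135 V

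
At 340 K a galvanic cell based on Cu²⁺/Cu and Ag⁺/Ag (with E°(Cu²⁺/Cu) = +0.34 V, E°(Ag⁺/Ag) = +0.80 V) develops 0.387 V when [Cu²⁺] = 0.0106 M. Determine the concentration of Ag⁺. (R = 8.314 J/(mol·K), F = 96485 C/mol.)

0.0085 M

From the Nernst equation, ln Q = nF(E° − E)/RT = 2×96485×(0.46 − 0.387)/(8.314×340) = 4.983, so Q = 146.
With Q = [Cu²⁺]/[Ag⁺]^2 and the known concentrations, [Ag⁺]^2 in the denominator gives [Ag⁺] = 0.0085 M.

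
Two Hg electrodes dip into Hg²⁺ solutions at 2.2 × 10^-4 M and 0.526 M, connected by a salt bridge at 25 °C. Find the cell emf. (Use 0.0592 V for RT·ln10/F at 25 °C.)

Both half-cells are Hg²⁺/Hg, so E°_cell = 0. The concentrated side is the cathode; the cell reaction moves Hg²⁺ from high to low concentration with n = 2.
Q = [Hg²⁺]_dilute/[Hg²⁺]_conc = 2.2 × 10^-4/0.526 = 4.18 × 10^-4.
E = 0 − (0.0592/2) log Q = −(0.0592/2)(-3.379) = 0.1000 V.

0.10 V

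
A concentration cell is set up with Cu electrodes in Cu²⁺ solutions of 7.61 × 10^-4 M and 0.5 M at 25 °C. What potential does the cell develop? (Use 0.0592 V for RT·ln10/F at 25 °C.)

0.083 V

Both half-cells are Cu²⁺/Cu, so E°_cell = 0. The concentrated side is the cathode; the cell reaction moves Cu²⁺ from high to low concentration with n = 2.
Q = [Cu²⁺]_dilute/[Cu²⁺]_conc = 7.61 × 10^-4/0.5 = 0.00152.
E = 0 − (0.0592/2) log Q = −(0.0592/2)(-2.818) = 0.0834 V.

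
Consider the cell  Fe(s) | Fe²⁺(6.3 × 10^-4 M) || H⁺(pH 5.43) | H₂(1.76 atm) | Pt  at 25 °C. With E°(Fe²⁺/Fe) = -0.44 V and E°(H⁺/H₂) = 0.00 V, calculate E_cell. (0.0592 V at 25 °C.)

0.21 V

The hydrogen couple is the cathode, so E°_cell = 0.44 V; n = 2.
[H⁺] = 10^(−5.43) = 3.7 × 10^-6 M, and Q = [Fe²⁺]·P(H₂) / [H⁺]^2 = 8.03 × 10^7.
E = E° − (0.0592/2) log Q = 0.44 − (0.0592/2)(7.905) = 0.206 V.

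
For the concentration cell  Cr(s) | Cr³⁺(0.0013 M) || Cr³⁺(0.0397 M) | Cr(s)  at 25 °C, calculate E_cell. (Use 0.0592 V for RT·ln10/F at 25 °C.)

Both half-cells are Cr³⁺/Cr, so E°_cell = 0. The concentrated side is the cathode; the cell reaction moves Cr³⁺ from high to low concentration with n = 3.
Q = [Cr³⁺]_dilute/[Cr³⁺]_conc = 0.0013/0.0397 = 0.0327.
E = 0 − (0.0592/3) log Q = −(0.0592/3)(-1.485) = 0.0293 V.

0.029 V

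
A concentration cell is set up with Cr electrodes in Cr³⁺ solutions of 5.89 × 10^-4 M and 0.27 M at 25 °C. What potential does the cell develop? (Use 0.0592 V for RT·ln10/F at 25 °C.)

Both half-cells are Cr³⁺/Cr, so E°_cell = 0. The concentrated side is the cathode; the cell reaction moves Cr³⁺ from high to low concentration with n = 3.
Q = [Cr³⁺]_dilute/[Cr³⁺]_conc = 5.89 × 10^-4/0.27 = 0.00218.
E = 0 − (0.0592/3) log Q = −(0.0592/3)(-2.661) = 0.0525 V.

0.053 V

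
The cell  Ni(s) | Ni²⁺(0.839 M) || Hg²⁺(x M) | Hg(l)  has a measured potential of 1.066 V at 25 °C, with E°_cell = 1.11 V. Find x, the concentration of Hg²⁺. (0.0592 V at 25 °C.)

From the Nernst equation, log Q = n(E° − E)/0.0592 = 2(1.11 − 1.066)/0.0592 = 1.486, so Q = 30.7.
With Q = [Ni²⁺]/[Hg²⁺] and the known concentrations, [Hg²⁺] in the denominator gives [Hg²⁺] = 0.027 M.

0.027 M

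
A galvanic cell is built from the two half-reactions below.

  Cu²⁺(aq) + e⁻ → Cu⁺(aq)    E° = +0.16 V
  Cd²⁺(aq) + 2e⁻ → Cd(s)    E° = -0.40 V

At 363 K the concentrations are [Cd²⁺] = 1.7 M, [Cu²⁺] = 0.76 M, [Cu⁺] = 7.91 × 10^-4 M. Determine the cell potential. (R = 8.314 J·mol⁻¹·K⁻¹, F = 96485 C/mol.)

0.767 V

The Cu²⁺/Cu⁺ couple has the higher reduction potential and acts as the cathode, so E°_cell = +0.16 − (-0.40) = 0.56 V.
Balancing electrons gives n = 2; the reaction quotient is Q = [Cd²⁺]·[Cu⁺]^2/[Cu²⁺]^2 = 1.84 × 10^-6.
E = E° − (RT/nF) ln Q = 0.56 − (8.314×363)/(2×96485) × (-13.205) = 0.560 + 0.207 = 0.767 V.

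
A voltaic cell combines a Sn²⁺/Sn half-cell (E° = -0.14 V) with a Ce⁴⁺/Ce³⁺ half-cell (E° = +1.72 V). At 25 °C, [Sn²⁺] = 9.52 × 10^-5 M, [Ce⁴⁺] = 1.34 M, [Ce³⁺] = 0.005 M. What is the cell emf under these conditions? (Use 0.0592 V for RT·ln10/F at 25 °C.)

2.12 V

The Ce⁴⁺/Ce³⁺ couple has the higher reduction potential and acts as the cathode, so E°_cell = +1.72 − (-0.14) = 1.86 V.
Balancing electrons gives n = 2; the reaction quotient is Q = [Sn²⁺]·[Ce³⁺]^2/[Ce⁴⁺]^2 = 1.33 × 10^-9.
At 25 °C, E = E° − (0.0592/n) log Q = 1.86 − (0.0592/2)(-8.878) = 1.860 + 0.263 = 2.123 V.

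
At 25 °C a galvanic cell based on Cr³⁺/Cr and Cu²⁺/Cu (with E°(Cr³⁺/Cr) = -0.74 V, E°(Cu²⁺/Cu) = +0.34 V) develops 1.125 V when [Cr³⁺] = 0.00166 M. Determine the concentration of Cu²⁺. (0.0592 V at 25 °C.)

0.46 M

From the Nernst equation, log Q = n(E° − E)/0.0592 = 6(1.08 − 1.125)/0.0592 = -4.561, so Q = 2.75 × 10^-5.
With Q = [Cr³⁺]^2/[Cu²⁺]^3 and the known concentrations, [Cu²⁺]^3 in the denominator gives [Cu²⁺] = 0.46 M.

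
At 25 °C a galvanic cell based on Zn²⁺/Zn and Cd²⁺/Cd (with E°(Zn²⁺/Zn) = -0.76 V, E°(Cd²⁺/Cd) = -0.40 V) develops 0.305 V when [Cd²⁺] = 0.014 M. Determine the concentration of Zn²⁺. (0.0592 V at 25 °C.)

1.0 M

From the Nernst equation, log Q = n(E° − E)/0.0592 = 2(0.36 − 0.305)/0.0592 = 1.858, so Q = 72.1.
With Q = [Zn²⁺]/[Cd²⁺] and the known concentrations, [Zn²⁺] in the numerator gives [Zn²⁺] = 1.0 M.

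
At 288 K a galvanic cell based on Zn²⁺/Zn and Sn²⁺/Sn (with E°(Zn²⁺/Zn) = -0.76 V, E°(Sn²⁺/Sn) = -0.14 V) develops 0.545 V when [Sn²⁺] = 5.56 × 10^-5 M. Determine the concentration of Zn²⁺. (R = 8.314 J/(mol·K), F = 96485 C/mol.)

0.023 M

From the Nernst equation, ln Q = nF(E° − E)/RT = 2×96485×(0.62 − 0.545)/(8.314×288) = 6.044, so Q = 422.
With Q = [Zn²⁺]/[Sn²⁺] and the known concentrations, [Zn²⁺] in the numerator gives [Zn²⁺] = 0.023 M.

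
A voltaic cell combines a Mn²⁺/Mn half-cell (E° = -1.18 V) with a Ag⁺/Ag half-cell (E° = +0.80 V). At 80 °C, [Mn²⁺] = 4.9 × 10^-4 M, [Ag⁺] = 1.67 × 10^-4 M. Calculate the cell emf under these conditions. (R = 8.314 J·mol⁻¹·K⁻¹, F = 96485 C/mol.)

1.83 V

The Ag⁺/Ag couple has the higher reduction potential and acts as the cathode, so E°_cell = +0.80 − (-1.18) = 1.98 V.
Balancing electrons gives n = 2; the reaction quotient is Q = [Mn²⁺]/[Ag⁺]^2 = 1.76 × 10^4.
E = E° − (RT/nF) ln Q = 1.98 − (8.314×353)/(2×96485) × (9.774) = 1.980 − 0.149 = 1.831 V.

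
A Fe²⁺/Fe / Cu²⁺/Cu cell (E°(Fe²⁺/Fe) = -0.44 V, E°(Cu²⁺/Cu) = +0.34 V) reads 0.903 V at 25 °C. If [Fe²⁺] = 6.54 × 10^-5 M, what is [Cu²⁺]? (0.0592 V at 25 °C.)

0.94 M

From the Nernst equation, log Q = n(E° − E)/0.0592 = 2(0.78 − 0.903)/0.0592 = -4.155, so Q = 6.99 × 10^-5.
With Q = [Fe²⁺]/[Cu²⁺] and the known concentrations, [Cu²⁺] in the denominator gives [Cu²⁺] = 0.94 M.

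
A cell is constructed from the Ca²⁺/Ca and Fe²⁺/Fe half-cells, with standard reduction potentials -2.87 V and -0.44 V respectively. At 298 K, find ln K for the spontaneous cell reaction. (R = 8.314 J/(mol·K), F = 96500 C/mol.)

ln K = 189.3

E°_cell = -0.44 − (-2.87) = 2.43 V, with n = 2 electrons transferred.
At equilibrium E = 0, so the Nernst equation gives ln K = nFE°/RT = (2)(96500)(2.43)/((8.314)(298)) = 189.29.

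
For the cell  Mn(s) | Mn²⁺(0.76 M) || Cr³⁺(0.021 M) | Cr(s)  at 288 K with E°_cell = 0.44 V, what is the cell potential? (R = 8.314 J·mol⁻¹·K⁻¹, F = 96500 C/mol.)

0.411 V

Balancing electrons gives n = 6; the reaction quotient is Q = [Mn²⁺]^3/[Cr³⁺]^2 = 995.
E = E° − (RT/nF) ln Q = 0.44 − (8.314×288)/(6×96500) × (6.903) = 0.440 − 0.029 = 0.411 V.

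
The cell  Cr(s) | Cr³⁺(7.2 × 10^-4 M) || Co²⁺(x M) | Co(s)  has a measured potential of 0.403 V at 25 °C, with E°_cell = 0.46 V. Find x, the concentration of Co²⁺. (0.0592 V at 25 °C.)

9.5 × 10^-5 M

From the Nernst equation, log Q = n(E° − E)/0.0592 = 6(0.46 − 0.403)/0.0592 = 5.777, so Q = 5.98 × 10^5.
With Q = [Cr³⁺]^2/[Co²⁺]^3 and the known concentrations, [Co²⁺]^3 in the denominator gives [Co²⁺] = 9.5 × 10^-5 M.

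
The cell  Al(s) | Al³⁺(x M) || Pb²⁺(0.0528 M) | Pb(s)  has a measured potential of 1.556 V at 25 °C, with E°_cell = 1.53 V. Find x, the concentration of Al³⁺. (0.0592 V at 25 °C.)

From the Nernst equation, log Q = n(E° − E)/0.0592 = 6(1.53 − 1.556)/0.0592 = -2.635, so Q = 0.00232.
With Q = [Al³⁺]^2/[Pb²⁺]^3 and the known concentrations, [Al³⁺]^2 in the numerator gives [Al³⁺] = 5.8 × 10^-4 M.

5.8 × 10^-4 M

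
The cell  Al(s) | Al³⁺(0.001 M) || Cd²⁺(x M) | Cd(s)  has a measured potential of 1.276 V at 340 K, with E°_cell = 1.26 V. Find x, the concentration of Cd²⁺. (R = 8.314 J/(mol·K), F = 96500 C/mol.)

From the Nernst equation, ln Q = nF(E° − E)/RT = 6×96500×(1.26 − 1.276)/(8.314×340) = -3.277, so Q = 0.0377.
With Q = [Al³⁺]^2/[Cd²⁺]^3 and the known concentrations, [Cd²⁺]^3 in the denominator gives [Cd²⁺] = 0.03 M.

0.03 M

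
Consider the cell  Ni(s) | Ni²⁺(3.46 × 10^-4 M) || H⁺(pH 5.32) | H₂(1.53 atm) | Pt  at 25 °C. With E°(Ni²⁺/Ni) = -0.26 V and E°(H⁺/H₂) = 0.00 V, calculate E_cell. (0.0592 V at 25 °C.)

0.042 V

The hydrogen couple is the cathode, so E°_cell = 0.26 V; n = 2.
[H⁺] = 10^(−5.32) = 4.8 × 10^-6 M, and Q = [Ni²⁺]·P(H₂) / [H⁺]^2 = 2.31 × 10^7.
E = E° − (0.0592/2) log Q = 0.26 − (0.0592/2)(7.364) = 0.042 V.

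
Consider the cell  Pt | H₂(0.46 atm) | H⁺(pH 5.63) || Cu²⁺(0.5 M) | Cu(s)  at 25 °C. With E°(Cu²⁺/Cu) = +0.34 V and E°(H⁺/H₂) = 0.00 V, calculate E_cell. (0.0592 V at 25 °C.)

0.65 V

The Cu²⁺/Cu couple is the cathode, so E°_cell = 0.34 V; n = 2.
[H⁺] = 10^(−5.63) = 2.3 × 10^-6 M, and Q = [H⁺]^2 / ([Cu²⁺]·P(H₂)) = 2.39 × 10^-11.
E = E° − (0.0592/2) log Q = 0.34 − (0.0592/2)(-10.622) = 0.654 V.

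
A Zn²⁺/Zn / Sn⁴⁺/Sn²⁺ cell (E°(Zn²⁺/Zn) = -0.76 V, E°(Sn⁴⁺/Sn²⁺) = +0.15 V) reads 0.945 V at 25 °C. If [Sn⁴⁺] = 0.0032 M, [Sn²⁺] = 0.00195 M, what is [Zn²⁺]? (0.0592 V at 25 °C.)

From the Nernst equation, log Q = n(E° − E)/0.0592 = 2(0.91 − 0.945)/0.0592 = -1.182, so Q = 0.0657.
With Q = [Zn²⁺]·[Sn²⁺]/[Sn⁴⁺] and the known concentrations, [Zn²⁺] in the numerator gives [Zn²⁺] = 0.11 M.

0.11 M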